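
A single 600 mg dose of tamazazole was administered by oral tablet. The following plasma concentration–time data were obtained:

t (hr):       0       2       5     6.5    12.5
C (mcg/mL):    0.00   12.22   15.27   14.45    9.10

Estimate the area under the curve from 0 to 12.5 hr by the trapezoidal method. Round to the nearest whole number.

Trapezoidal AUC_0→12.5:
  [0→2]: (0.00+12.22)/2 × 2 = 12.22
  [2→5]: (12.22+15.27)/2 × 3 = 41.235
  [5→6.5]: (15.27+14.45)/2 × 1.5 = 22.29
  [6.5→12.5]: (14.45+9.10)/2 × 6 = 70.65
  Sum = 146.395 mcg/mL·hr

AUC = 146 mcg/mL·hr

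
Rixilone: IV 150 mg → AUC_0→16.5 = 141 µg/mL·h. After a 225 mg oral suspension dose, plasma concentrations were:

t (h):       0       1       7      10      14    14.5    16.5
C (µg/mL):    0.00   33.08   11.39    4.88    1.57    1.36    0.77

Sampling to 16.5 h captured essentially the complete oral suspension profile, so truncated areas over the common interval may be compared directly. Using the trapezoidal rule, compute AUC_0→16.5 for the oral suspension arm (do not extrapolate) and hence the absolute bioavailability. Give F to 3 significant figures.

Trapezoidal AUC_0→16.5 (oral suspension):
  [0→1]: (0.00+33.08)/2 × 1 = 16.54
  [1→7]: (33.08+11.39)/2 × 6 = 133.41
  [7→10]: (11.39+4.88)/2 × 3 = 24.405
  [10→14]: (4.88+1.57)/2 × 4 = 12.9
  [14→14.5]: (1.57+1.36)/2 × 0.5 = 0.7325
  [14.5→16.5]: (1.36+0.77)/2 × 2 = 2.13
  Sum = 190.1175 µg/mL·h
F = (AUC_ev/D_ev)/(AUC_iv/D_iv) = (190.1175/225)/(141/150) = 0.844967/0.94 = 0.8989

F = 0.899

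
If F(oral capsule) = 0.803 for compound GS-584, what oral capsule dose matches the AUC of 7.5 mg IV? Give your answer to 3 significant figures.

For equal systemic exposure: F × D_ev = D_iv
D_ev = D_iv / F = 7.5 / 0.803 = 9.33998 mg

D_oral = 9.34 mg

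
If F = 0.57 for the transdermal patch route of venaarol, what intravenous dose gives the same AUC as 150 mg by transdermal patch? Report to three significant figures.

Systemic exposure from an extravascular dose = F × D_ev, so the equivalent IV dose is F × D_ev.
D_iv = F × D_ev = 0.57 × 150 = 85.5 mg

D_iv = 85.5 mg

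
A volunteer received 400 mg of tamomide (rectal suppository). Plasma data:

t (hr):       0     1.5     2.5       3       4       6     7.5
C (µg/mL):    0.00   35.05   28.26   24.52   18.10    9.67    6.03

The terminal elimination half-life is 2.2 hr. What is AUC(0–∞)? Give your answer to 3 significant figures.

AUC = 151 µg/mL·hr

Trapezoidal AUC_0→7.5:
  [0→1.5]: (0.00+35.05)/2 × 1.5 = 26.2875
  [1.5→2.5]: (35.05+28.26)/2 × 1 = 31.655
  [2.5→3]: (28.26+24.52)/2 × 0.5 = 13.195
  [3→4]: (24.52+18.10)/2 × 1 = 21.31
  [4→6]: (18.10+9.67)/2 × 2 = 27.77
  [6→7.5]: (9.67+6.03)/2 × 1.5 = 11.775
  Sum = 131.9925 µg/mL·hr
k_e = ln2 / t½ = 0.693147 / 2.2 = 0.3151 hr^-1
Extrapolated tail: C_last / k_e = 6.03 / 0.3151 = 19.137
AUC_0→∞ = 131.9925 + 19.137 = 151.1295 µg/mL·hr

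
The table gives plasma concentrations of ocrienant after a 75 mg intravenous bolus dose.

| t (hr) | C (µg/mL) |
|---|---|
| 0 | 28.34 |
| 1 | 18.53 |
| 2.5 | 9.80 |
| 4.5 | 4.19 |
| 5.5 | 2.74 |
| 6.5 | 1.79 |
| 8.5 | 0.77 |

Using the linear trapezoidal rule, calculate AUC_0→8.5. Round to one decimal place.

AUC = 67.0 µg/mL·hr

Trapezoidal AUC_0→8.5:
  [0→1]: (28.34+18.53)/2 × 1 = 23.435
  [1→2.5]: (18.53+9.80)/2 × 1.5 = 21.2475
  [2.5→4.5]: (9.80+4.19)/2 × 2 = 13.99
  [4.5→5.5]: (4.19+2.74)/2 × 1 = 3.465
  [5.5→6.5]: (2.74+1.79)/2 × 1 = 2.265
  [6.5→8.5]: (1.79+0.77)/2 × 2 = 2.56
  Sum = 66.9625 µg/mL·hr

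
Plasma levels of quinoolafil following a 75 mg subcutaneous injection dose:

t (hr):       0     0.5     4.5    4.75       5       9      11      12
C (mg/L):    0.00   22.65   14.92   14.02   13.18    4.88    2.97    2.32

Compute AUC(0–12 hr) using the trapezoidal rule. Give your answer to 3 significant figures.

Trapezoidal AUC_0→12:
  [0→0.5]: (0.00+22.65)/2 × 0.5 = 5.6625
  [0.5→4.5]: (22.65+14.92)/2 × 4 = 75.14
  [4.5→4.75]: (14.92+14.02)/2 × 0.25 = 3.6175
  [4.75→5]: (14.02+13.18)/2 × 0.25 = 3.4
  [5→9]: (13.18+4.88)/2 × 4 = 36.12
  [9→11]: (4.88+2.97)/2 × 2 = 7.85
  [11→12]: (2.97+2.32)/2 × 1 = 2.645
  Sum = 134.435 mg/L·hr

AUC = 134 mg/L·hr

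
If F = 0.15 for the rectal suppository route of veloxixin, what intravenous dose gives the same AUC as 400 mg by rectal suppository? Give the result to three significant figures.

D_iv = 60.0 mg

Systemic exposure from an extravascular dose = F × D_ev, so the equivalent IV dose is F × D_ev.
D_iv = F × D_ev = 0.15 × 400 = 60 mg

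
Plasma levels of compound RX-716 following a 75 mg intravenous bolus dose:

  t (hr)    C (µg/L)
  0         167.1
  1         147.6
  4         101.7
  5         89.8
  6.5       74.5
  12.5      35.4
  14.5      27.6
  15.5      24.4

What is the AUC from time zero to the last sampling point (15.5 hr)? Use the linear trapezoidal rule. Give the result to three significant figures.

AUC = 1170 µg/L·hr

Trapezoidal AUC_0→15.5:
  [0→1]: (167.1+147.6)/2 × 1 = 157.35
  [1→4]: (147.6+101.7)/2 × 3 = 373.95
  [4→5]: (101.7+89.8)/2 × 1 = 95.75
  [5→6.5]: (89.8+74.5)/2 × 1.5 = 123.225
  [6.5→12.5]: (74.5+35.4)/2 × 6 = 329.7
  [12.5→14.5]: (35.4+27.6)/2 × 2 = 63.0
  [14.5→15.5]: (27.6+24.4)/2 × 1 = 26.0
  Sum = 1168.975 µg/L·hr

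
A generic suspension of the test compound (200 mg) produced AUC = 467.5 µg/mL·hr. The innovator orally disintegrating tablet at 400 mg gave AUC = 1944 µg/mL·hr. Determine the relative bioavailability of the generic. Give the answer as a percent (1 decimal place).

F_rel = 48.1%

F_rel = (AUC_test/D_test) / (AUC_ref/D_ref)
      = (467.5/200) / (1944/400)
      = 2.3375 / 4.86 = 0.4810 = 48.10%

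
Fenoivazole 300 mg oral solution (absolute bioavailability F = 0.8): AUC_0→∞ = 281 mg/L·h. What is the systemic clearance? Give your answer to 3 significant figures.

CL = F × Dose / AUC_0→∞
   = 0.8 × 300 / 281 = 0.854093 L/h

CL = 0.854 L/h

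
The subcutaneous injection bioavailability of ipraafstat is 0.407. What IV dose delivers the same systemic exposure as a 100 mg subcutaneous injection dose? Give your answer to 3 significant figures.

D_iv = 40.7 mg

Systemic exposure from an extravascular dose = F × D_ev, so the equivalent IV dose is F × D_ev.
D_iv = F × D_ev = 0.407 × 100 = 40.7 mg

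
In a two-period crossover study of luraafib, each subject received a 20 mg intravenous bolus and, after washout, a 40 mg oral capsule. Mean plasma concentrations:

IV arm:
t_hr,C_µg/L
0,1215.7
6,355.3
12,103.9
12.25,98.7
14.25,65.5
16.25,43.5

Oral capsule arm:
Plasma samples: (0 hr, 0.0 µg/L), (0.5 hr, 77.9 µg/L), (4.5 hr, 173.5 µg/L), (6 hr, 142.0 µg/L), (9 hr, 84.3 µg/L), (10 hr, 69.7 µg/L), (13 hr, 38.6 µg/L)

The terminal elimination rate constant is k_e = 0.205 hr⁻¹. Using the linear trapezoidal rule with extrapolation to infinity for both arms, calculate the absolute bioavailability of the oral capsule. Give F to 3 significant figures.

F = 0.116

Trapezoidal AUC_0→16.25 (IV):
  [0→6]: (1215.7+355.3)/2 × 6 = 4713.0
  [6→12]: (355.3+103.9)/2 × 6 = 1377.6
  [12→12.25]: (103.9+98.7)/2 × 0.25 = 25.325
  [12.25→14.25]: (98.7+65.5)/2 × 2 = 164.2
  [14.25→16.25]: (65.5+43.5)/2 × 2 = 109.0
  Sum = 6389.125 µg/L·hr
IV tail: 43.5/0.205 = 212.195; AUC_iv,0→∞ = 6389.125 + 212.195 = 6601.32 µg/L·hr
Trapezoidal AUC_0→13 (oral capsule):
  [0→0.5]: (0.0+77.9)/2 × 0.5 = 19.475
  [0.5→4.5]: (77.9+173.5)/2 × 4 = 502.8
  [4.5→6]: (173.5+142.0)/2 × 1.5 = 236.625
  [6→9]: (142.0+84.3)/2 × 3 = 339.45
  [9→10]: (84.3+69.7)/2 × 1 = 77.0
  [10→13]: (69.7+38.6)/2 × 3 = 162.45
  Sum = 1337.8 µg/L·hr
oral capsule tail: 38.6/0.205 = 188.293; AUC_ev,0→∞ = 1337.8 + 188.293 = 1526.093 µg/L·hr
F = (AUC_ev/D_ev)/(AUC_iv/D_iv) = (1526.093/40)/(6601.32/20) = 38.152325/330.066 = 0.1156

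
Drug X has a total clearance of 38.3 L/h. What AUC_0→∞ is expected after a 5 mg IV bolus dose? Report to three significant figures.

AUC = 0.131 mg/L·h

AUC_0→∞ = Dose_iv / CL
        = 5 / 38.3 = 0.130548 mg/L·h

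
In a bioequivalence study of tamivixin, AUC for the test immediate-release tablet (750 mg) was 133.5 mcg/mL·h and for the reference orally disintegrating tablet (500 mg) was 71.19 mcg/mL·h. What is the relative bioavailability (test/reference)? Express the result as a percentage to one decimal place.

F_rel = (AUC_test/D_test) / (AUC_ref/D_ref)
      = (133.5/750) / (71.19/500)
      = 0.178 / 0.14238 = 1.2502 = 125.02%

F_rel = 125.0%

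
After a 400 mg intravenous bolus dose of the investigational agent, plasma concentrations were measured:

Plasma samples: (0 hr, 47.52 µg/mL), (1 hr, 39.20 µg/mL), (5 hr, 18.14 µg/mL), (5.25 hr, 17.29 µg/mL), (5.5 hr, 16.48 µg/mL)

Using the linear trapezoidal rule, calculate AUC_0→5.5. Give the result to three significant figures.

Trapezoidal AUC_0→5.5:
  [0→1]: (47.52+39.20)/2 × 1 = 43.36
  [1→5]: (39.20+18.14)/2 × 4 = 114.68
  [5→5.25]: (18.14+17.29)/2 × 0.25 = 4.42875
  [5.25→5.5]: (17.29+16.48)/2 × 0.25 = 4.22125
  Sum = 166.69 µg/mL·hr

AUC = 167 µg/mL·hr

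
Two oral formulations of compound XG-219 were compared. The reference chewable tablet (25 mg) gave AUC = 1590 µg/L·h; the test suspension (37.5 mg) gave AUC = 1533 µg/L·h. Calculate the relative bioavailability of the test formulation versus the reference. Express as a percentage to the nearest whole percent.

F_rel = (AUC_test/D_test) / (AUC_ref/D_ref)
      = (1533/37.5) / (1590/25)
      = 40.88 / 63.6 = 0.6428 = 64.28%

F_rel = 64%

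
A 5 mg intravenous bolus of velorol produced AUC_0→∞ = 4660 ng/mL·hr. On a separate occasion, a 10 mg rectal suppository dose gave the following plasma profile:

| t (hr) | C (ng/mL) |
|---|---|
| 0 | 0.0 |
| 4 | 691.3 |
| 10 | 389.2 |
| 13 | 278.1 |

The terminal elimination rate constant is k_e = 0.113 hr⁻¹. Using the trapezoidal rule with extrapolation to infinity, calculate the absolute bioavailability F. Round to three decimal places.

Trapezoidal AUC_0→13 (rectal suppository):
  [0→4]: (0.0+691.3)/2 × 4 = 1382.6
  [4→10]: (691.3+389.2)/2 × 6 = 3241.5
  [10→13]: (389.2+278.1)/2 × 3 = 1000.95
  Sum = 5625.05 ng/mL·hr
Tail: C_last/k_e = 278.1/0.113 = 2461.062
AUC_0→∞ (rectal suppository) = 5625.05 + 2461.062 = 8086.112 ng/mL·hr
F = (AUC_ev/D_ev)/(AUC_iv/D_iv) = (8086.112/10)/(4660/5) = 808.6112/932 = 0.8676

F = 0.868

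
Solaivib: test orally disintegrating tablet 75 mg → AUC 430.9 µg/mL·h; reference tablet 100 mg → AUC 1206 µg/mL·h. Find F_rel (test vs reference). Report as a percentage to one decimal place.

F_rel = (AUC_test/D_test) / (AUC_ref/D_ref)
      = (430.9/75) / (1206/100)
      = 5.74533 / 12.06 = 0.4764 = 47.64%

F_rel = 47.6%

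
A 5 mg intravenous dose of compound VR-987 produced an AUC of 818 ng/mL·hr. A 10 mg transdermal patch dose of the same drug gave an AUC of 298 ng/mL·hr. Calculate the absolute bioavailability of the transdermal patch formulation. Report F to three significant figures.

F = (AUC_ev / D_ev) / (AUC_iv / D_iv)
  = (298/10) / (818/5)
  = 29.8 / 163.6 = 0.1822

F = 0.182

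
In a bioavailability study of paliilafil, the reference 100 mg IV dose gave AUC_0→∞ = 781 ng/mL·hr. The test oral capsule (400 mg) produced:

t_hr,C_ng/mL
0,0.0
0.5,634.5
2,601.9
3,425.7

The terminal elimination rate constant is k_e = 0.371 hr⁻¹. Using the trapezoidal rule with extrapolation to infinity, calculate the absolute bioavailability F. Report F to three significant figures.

F = 0.879

Trapezoidal AUC_0→3 (oral capsule):
  [0→0.5]: (0.0+634.5)/2 × 0.5 = 158.625
  [0.5→2]: (634.5+601.9)/2 × 1.5 = 927.3
  [2→3]: (601.9+425.7)/2 × 1 = 513.8
  Sum = 1599.725 ng/mL·hr
Tail: C_last/k_e = 425.7/0.371 = 1147.439
AUC_0→∞ (oral capsule) = 1599.725 + 1147.439 = 2747.164 ng/mL·hr
F = (AUC_ev/D_ev)/(AUC_iv/D_iv) = (2747.164/400)/(781/100) = 6.86791/7.81 = 0.8794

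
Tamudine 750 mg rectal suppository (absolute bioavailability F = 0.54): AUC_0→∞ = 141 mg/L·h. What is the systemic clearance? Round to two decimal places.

CL = 2.87 L/h

CL = F × Dose / AUC_0→∞
   = 0.54 × 750 / 141 = 2.87234 L/h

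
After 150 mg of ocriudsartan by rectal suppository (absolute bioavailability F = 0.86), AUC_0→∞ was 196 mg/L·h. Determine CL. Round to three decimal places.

CL = F × Dose / AUC_0→∞
   = 0.86 × 150 / 196 = 0.658163 L/h

CL = 0.658 L/h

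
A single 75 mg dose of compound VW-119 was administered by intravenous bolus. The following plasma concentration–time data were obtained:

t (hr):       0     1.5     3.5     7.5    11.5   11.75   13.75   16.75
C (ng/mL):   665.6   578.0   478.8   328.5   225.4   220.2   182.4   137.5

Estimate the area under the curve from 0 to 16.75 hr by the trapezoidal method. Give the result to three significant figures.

AUC = 5650 ng/mL·hr

Trapezoidal AUC_0→16.75:
  [0→1.5]: (665.6+578.0)/2 × 1.5 = 932.7
  [1.5→3.5]: (578.0+478.8)/2 × 2 = 1056.8
  [3.5→7.5]: (478.8+328.5)/2 × 4 = 1614.6
  [7.5→11.5]: (328.5+225.4)/2 × 4 = 1107.8
  [11.5→11.75]: (225.4+220.2)/2 × 0.25 = 55.7
  [11.75→13.75]: (220.2+182.4)/2 × 2 = 402.6
  [13.75→16.75]: (182.4+137.5)/2 × 3 = 479.85
  Sum = 5650.05 ng/mL·hr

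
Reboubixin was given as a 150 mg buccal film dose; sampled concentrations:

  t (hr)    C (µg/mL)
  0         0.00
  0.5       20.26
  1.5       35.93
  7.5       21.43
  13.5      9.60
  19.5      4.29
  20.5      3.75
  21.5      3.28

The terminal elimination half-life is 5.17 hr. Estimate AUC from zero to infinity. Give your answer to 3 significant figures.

Trapezoidal AUC_0→21.5:
  [0→0.5]: (0.00+20.26)/2 × 0.5 = 5.065
  [0.5→1.5]: (20.26+35.93)/2 × 1 = 28.095
  [1.5→7.5]: (35.93+21.43)/2 × 6 = 172.08
  [7.5→13.5]: (21.43+9.60)/2 × 6 = 93.09
  [13.5→19.5]: (9.60+4.29)/2 × 6 = 41.67
  [19.5→20.5]: (4.29+3.75)/2 × 1 = 4.02
  [20.5→21.5]: (3.75+3.28)/2 × 1 = 3.515
  Sum = 347.535 µg/mL·hr
k_e = ln2 / t½ = 0.693147 / 5.17 = 0.1341 hr^-1
Extrapolated tail: C_last / k_e = 3.28 / 0.1341 = 24.459
AUC_0→∞ = 347.535 + 24.459 = 371.994 µg/mL·hr

AUC = 372 µg/mL·hr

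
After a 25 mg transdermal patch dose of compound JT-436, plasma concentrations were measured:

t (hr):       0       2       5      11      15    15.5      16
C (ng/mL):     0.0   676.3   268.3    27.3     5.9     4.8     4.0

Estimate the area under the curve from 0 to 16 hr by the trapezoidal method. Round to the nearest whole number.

AUC = 3051 ng/mL·hr

Trapezoidal AUC_0→16:
  [0→2]: (0.0+676.3)/2 × 2 = 676.3
  [2→5]: (676.3+268.3)/2 × 3 = 1416.9
  [5→11]: (268.3+27.3)/2 × 6 = 886.8
  [11→15]: (27.3+5.9)/2 × 4 = 66.4
  [15→15.5]: (5.9+4.8)/2 × 0.5 = 2.675
  [15.5→16]: (4.8+4.0)/2 × 0.5 = 2.2
  Sum = 3051.275 ng/mL·hr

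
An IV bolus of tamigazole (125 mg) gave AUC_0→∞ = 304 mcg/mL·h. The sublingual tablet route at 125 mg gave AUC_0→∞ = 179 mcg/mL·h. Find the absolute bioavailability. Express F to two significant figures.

F = 0.59

F = (AUC_ev / D_ev) / (AUC_iv / D_iv)
  = (179/125) / (304/125)
  = 1.432 / 2.432 = 0.5888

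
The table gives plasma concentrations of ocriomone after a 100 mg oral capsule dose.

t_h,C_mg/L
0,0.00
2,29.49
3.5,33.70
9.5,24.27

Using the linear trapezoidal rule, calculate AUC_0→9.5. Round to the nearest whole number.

Trapezoidal AUC_0→9.5:
  [0→2]: (0.00+29.49)/2 × 2 = 29.49
  [2→3.5]: (29.49+33.70)/2 × 1.5 = 47.3925
  [3.5→9.5]: (33.70+24.27)/2 × 6 = 173.91
  Sum = 250.7925 mg/L·h

AUC = 251 mg/L·h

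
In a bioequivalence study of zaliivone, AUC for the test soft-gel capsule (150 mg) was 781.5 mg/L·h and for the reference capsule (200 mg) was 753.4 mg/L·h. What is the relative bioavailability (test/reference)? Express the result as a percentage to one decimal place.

F_rel = (AUC_test/D_test) / (AUC_ref/D_ref)
      = (781.5/150) / (753.4/200)
      = 5.21 / 3.767 = 1.3831 = 138.31%

F_rel = 138.3%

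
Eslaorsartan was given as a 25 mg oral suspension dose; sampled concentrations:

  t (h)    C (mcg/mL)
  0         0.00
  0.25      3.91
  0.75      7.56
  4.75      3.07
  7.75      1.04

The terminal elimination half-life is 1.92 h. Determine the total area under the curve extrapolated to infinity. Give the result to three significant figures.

AUC = 33.7 mcg/mL·h

Trapezoidal AUC_0→7.75:
  [0→0.25]: (0.00+3.91)/2 × 0.25 = 0.48875
  [0.25→0.75]: (3.91+7.56)/2 × 0.5 = 2.8675
  [0.75→4.75]: (7.56+3.07)/2 × 4 = 21.26
  [4.75→7.75]: (3.07+1.04)/2 × 3 = 6.165
  Sum = 30.78125 mcg/mL·h
k_e = ln2 / t½ = 0.693147 / 1.92 = 0.3610 h^-1
Extrapolated tail: C_last / k_e = 1.04 / 0.361 = 2.881
AUC_0→∞ = 30.78125 + 2.881 = 33.66225 mcg/mL·h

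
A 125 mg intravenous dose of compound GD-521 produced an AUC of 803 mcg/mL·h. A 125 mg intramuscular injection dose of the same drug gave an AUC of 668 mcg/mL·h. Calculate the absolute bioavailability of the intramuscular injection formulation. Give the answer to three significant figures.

F = (AUC_ev / D_ev) / (AUC_iv / D_iv)
  = (668/125) / (803/125)
  = 5.344 / 6.424 = 0.8319

F = 0.832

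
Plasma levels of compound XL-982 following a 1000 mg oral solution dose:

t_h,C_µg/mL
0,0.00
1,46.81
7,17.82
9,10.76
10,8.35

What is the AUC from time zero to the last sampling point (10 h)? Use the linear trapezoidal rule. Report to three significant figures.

AUC = 255 µg/mL·h

Trapezoidal AUC_0→10:
  [0→1]: (0.00+46.81)/2 × 1 = 23.405
  [1→7]: (46.81+17.82)/2 × 6 = 193.89
  [7→9]: (17.82+10.76)/2 × 2 = 28.58
  [9→10]: (10.76+8.35)/2 × 1 = 9.555
  Sum = 255.43 µg/mL·h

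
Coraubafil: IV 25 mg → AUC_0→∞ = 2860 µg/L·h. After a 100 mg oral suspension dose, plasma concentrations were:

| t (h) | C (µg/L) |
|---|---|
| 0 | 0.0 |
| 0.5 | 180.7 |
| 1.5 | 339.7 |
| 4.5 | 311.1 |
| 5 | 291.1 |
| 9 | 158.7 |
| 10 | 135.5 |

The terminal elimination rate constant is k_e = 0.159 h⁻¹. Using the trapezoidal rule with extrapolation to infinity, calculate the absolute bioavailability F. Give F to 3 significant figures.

F = 0.291

Trapezoidal AUC_0→10 (oral suspension):
  [0→0.5]: (0.0+180.7)/2 × 0.5 = 45.175
  [0.5→1.5]: (180.7+339.7)/2 × 1 = 260.2
  [1.5→4.5]: (339.7+311.1)/2 × 3 = 976.2
  [4.5→5]: (311.1+291.1)/2 × 0.5 = 150.55
  [5→9]: (291.1+158.7)/2 × 4 = 899.6
  [9→10]: (158.7+135.5)/2 × 1 = 147.1
  Sum = 2478.825 µg/L·h
Tail: C_last/k_e = 135.5/0.159 = 852.201
AUC_0→∞ (oral suspension) = 2478.825 + 852.201 = 3331.026 µg/L·h
F = (AUC_ev/D_ev)/(AUC_iv/D_iv) = (3331.026/100)/(2860/25) = 33.31026/114.4 = 0.2912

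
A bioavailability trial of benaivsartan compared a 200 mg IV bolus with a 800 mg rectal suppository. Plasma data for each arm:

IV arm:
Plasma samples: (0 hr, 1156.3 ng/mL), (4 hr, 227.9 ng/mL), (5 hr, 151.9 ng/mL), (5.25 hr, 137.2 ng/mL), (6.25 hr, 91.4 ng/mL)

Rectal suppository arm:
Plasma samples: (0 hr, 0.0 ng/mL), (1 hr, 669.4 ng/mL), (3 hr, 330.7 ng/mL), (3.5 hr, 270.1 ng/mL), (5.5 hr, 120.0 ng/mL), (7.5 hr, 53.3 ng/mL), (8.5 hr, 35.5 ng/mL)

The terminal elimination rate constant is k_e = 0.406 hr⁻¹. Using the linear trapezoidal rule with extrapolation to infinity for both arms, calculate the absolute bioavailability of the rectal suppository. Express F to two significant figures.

F = 0.16

Trapezoidal AUC_0→6.25 (IV):
  [0→4]: (1156.3+227.9)/2 × 4 = 2768.4
  [4→5]: (227.9+151.9)/2 × 1 = 189.9
  [5→5.25]: (151.9+137.2)/2 × 0.25 = 36.1375
  [5.25→6.25]: (137.2+91.4)/2 × 1 = 114.3
  Sum = 3108.7375 ng/mL·hr
IV tail: 91.4/0.406 = 225.123; AUC_iv,0→∞ = 3108.7375 + 225.123 = 3333.8605 ng/mL·hr
Trapezoidal AUC_0→8.5 (rectal suppository):
  [0→1]: (0.0+669.4)/2 × 1 = 334.7
  [1→3]: (669.4+330.7)/2 × 2 = 1000.1
  [3→3.5]: (330.7+270.1)/2 × 0.5 = 150.2
  [3.5→5.5]: (270.1+120.0)/2 × 2 = 390.1
  [5.5→7.5]: (120.0+53.3)/2 × 2 = 173.3
  [7.5→8.5]: (53.3+35.5)/2 × 1 = 44.4
  Sum = 2092.8 ng/mL·hr
rectal suppository tail: 35.5/0.406 = 87.438; AUC_ev,0→∞ = 2092.8 + 87.438 = 2180.238 ng/mL·hr
F = (AUC_ev/D_ev)/(AUC_iv/D_iv) = (2180.238/800)/(3333.8605/200) = 2.7252975/16.6693 = 0.1635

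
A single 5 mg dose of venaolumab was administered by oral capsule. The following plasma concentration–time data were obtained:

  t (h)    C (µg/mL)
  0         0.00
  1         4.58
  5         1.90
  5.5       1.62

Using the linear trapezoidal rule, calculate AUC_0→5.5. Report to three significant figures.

AUC = 16.1 µg/mL·h

Trapezoidal AUC_0→5.5:
  [0→1]: (0.00+4.58)/2 × 1 = 2.29
  [1→5]: (4.58+1.90)/2 × 4 = 12.96
  [5→5.5]: (1.90+1.62)/2 × 0.5 = 0.88
  Sum = 16.13 µg/mL·h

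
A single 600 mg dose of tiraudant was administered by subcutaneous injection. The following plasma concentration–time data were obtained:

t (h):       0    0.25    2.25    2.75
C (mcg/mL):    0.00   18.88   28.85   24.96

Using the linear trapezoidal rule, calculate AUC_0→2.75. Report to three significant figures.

AUC = 63.5 mcg/mL·h

Trapezoidal AUC_0→2.75:
  [0→0.25]: (0.00+18.88)/2 × 0.25 = 2.36
  [0.25→2.25]: (18.88+28.85)/2 × 2 = 47.73
  [2.25→2.75]: (28.85+24.96)/2 × 0.5 = 13.4525
  Sum = 63.5425 mcg/mL·h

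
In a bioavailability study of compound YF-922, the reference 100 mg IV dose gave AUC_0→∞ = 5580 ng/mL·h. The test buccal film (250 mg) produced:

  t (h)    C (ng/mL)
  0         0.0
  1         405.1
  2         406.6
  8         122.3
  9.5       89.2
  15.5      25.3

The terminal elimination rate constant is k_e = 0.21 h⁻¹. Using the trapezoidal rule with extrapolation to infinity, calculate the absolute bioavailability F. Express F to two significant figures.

Trapezoidal AUC_0→15.5 (buccal film):
  [0→1]: (0.0+405.1)/2 × 1 = 202.55
  [1→2]: (405.1+406.6)/2 × 1 = 405.85
  [2→8]: (406.6+122.3)/2 × 6 = 1586.7
  [8→9.5]: (122.3+89.2)/2 × 1.5 = 158.625
  [9.5→15.5]: (89.2+25.3)/2 × 6 = 343.5
  Sum = 2697.225 ng/mL·h
Tail: C_last/k_e = 25.3/0.21 = 120.476
AUC_0→∞ (buccal film) = 2697.225 + 120.476 = 2817.701 ng/mL·h
F = (AUC_ev/D_ev)/(AUC_iv/D_iv) = (2817.701/250)/(5580/100) = 11.270804/55.8 = 0.2020

F = 0.20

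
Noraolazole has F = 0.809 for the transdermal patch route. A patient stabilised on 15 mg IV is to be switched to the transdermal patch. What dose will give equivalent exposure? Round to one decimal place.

For equal systemic exposure: F × D_ev = D_iv
D_ev = D_iv / F = 15 / 0.809 = 18.5414 mg

D_transdermal = 18.5 mg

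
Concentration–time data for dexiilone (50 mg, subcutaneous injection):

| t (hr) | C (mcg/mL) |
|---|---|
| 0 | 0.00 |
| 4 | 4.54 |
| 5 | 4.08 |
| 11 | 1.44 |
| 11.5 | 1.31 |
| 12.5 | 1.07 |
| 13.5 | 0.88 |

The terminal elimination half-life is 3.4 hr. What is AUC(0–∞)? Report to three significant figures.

AUC = 37.1 mcg/mL·hr

Trapezoidal AUC_0→13.5:
  [0→4]: (0.00+4.54)/2 × 4 = 9.08
  [4→5]: (4.54+4.08)/2 × 1 = 4.31
  [5→11]: (4.08+1.44)/2 × 6 = 16.56
  [11→11.5]: (1.44+1.31)/2 × 0.5 = 0.6875
  [11.5→12.5]: (1.31+1.07)/2 × 1 = 1.19
  [12.5→13.5]: (1.07+0.88)/2 × 1 = 0.975
  Sum = 32.8025 mcg/mL·hr
k_e = ln2 / t½ = 0.693147 / 3.4 = 0.2039 hr^-1
Extrapolated tail: C_last / k_e = 0.88 / 0.2039 = 4.316
AUC_0→∞ = 32.8025 + 4.316 = 37.1185 mcg/mL·hr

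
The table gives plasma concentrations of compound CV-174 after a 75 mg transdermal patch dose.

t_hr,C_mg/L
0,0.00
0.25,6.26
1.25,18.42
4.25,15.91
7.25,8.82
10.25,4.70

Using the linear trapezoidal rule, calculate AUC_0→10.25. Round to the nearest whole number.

AUC = 122 mg/L·hr

Trapezoidal AUC_0→10.25:
  [0→0.25]: (0.00+6.26)/2 × 0.25 = 0.7825
  [0.25→1.25]: (6.26+18.42)/2 × 1 = 12.34
  [1.25→4.25]: (18.42+15.91)/2 × 3 = 51.495
  [4.25→7.25]: (15.91+8.82)/2 × 3 = 37.095
  [7.25→10.25]: (8.82+4.70)/2 × 3 = 20.28
  Sum = 121.9925 mg/L·hr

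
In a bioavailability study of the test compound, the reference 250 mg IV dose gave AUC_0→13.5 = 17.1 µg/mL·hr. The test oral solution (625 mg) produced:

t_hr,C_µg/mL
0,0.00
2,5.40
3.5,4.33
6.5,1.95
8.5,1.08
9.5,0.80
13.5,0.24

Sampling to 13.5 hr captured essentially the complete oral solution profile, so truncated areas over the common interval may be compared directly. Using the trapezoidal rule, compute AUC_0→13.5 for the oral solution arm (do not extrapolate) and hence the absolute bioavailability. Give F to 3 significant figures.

F = 0.659

Trapezoidal AUC_0→13.5 (oral solution):
  [0→2]: (0.00+5.40)/2 × 2 = 5.4
  [2→3.5]: (5.40+4.33)/2 × 1.5 = 7.2975
  [3.5→6.5]: (4.33+1.95)/2 × 3 = 9.42
  [6.5→8.5]: (1.95+1.08)/2 × 2 = 3.03
  [8.5→9.5]: (1.08+0.80)/2 × 1 = 0.94
  [9.5→13.5]: (0.80+0.24)/2 × 4 = 2.08
  Sum = 28.1675 µg/mL·hr
F = (AUC_ev/D_ev)/(AUC_iv/D_iv) = (28.1675/625)/(17.1/250) = 0.045068/0.0684 = 0.6589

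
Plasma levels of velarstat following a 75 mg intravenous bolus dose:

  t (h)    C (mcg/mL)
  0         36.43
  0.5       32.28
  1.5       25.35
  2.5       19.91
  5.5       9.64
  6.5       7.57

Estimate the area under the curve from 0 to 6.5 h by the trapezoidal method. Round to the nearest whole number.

AUC = 122 mcg/mL·h

Trapezoidal AUC_0→6.5:
  [0→0.5]: (36.43+32.28)/2 × 0.5 = 17.1775
  [0.5→1.5]: (32.28+25.35)/2 × 1 = 28.815
  [1.5→2.5]: (25.35+19.91)/2 × 1 = 22.63
  [2.5→5.5]: (19.91+9.64)/2 × 3 = 44.325
  [5.5→6.5]: (9.64+7.57)/2 × 1 = 8.605
  Sum = 121.5525 mcg/mL·h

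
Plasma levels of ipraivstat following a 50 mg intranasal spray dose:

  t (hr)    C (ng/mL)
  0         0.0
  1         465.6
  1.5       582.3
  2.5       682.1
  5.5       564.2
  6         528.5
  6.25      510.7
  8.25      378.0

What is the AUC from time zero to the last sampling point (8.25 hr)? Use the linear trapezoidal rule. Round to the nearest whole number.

AUC = 4288 ng/mL·hr

Trapezoidal AUC_0→8.25:
  [0→1]: (0.0+465.6)/2 × 1 = 232.8
  [1→1.5]: (465.6+582.3)/2 × 0.5 = 261.975
  [1.5→2.5]: (582.3+682.1)/2 × 1 = 632.2
  [2.5→5.5]: (682.1+564.2)/2 × 3 = 1869.45
  [5.5→6]: (564.2+528.5)/2 × 0.5 = 273.175
  [6→6.25]: (528.5+510.7)/2 × 0.25 = 129.9
  [6.25→8.25]: (510.7+378.0)/2 × 2 = 888.7
  Sum = 4288.2 ng/mL·hr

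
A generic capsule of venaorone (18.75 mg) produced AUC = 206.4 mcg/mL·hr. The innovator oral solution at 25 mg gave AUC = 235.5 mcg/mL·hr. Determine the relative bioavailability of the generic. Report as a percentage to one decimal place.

F_rel = (AUC_test/D_test) / (AUC_ref/D_ref)
      = (206.4/18.75) / (235.5/25)
      = 11.008 / 9.42 = 1.1686 = 116.86%

F_rel = 116.9%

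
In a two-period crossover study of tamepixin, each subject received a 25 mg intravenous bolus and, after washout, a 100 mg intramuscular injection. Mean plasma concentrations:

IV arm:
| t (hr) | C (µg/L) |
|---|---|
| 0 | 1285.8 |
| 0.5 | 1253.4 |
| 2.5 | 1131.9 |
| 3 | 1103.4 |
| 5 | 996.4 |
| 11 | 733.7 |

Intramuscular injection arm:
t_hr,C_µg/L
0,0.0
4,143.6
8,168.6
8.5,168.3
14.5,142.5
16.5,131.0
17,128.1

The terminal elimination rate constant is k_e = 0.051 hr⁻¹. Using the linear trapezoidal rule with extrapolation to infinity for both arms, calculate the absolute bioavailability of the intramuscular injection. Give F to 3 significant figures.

F = 0.0473

Trapezoidal AUC_0→11 (IV):
  [0→0.5]: (1285.8+1253.4)/2 × 0.5 = 634.8
  [0.5→2.5]: (1253.4+1131.9)/2 × 2 = 2385.3
  [2.5→3]: (1131.9+1103.4)/2 × 0.5 = 558.825
  [3→5]: (1103.4+996.4)/2 × 2 = 2099.8
  [5→11]: (996.4+733.7)/2 × 6 = 5190.3
  Sum = 10869.025 µg/L·hr
IV tail: 733.7/0.051 = 14386.275; AUC_iv,0→∞ = 10869.025 + 14386.275 = 25255.3 µg/L·hr
Trapezoidal AUC_0→17 (intramuscular injection):
  [0→4]: (0.0+143.6)/2 × 4 = 287.2
  [4→8]: (143.6+168.6)/2 × 4 = 624.4
  [8→8.5]: (168.6+168.3)/2 × 0.5 = 84.225
  [8.5→14.5]: (168.3+142.5)/2 × 6 = 932.4
  [14.5→16.5]: (142.5+131.0)/2 × 2 = 273.5
  [16.5→17]: (131.0+128.1)/2 × 0.5 = 64.775
  Sum = 2266.5 µg/L·hr
intramuscular injection tail: 128.1/0.051 = 2511.765; AUC_ev,0→∞ = 2266.5 + 2511.765 = 4778.265 µg/L·hr
F = (AUC_ev/D_ev)/(AUC_iv/D_iv) = (4778.265/100)/(25255.3/25) = 47.78265/1010.212 = 0.0473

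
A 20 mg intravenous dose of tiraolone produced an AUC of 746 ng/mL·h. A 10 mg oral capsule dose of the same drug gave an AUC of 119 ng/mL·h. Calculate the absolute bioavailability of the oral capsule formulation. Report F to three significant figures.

F = 0.319

F = (AUC_ev / D_ev) / (AUC_iv / D_iv)
  = (119/10) / (746/20)
  = 11.9 / 37.3 = 0.3190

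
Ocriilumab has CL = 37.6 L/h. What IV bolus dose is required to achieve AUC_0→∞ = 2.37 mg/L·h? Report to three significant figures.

Dose_iv = CL × AUC_0→∞
     = 37.6 × 2.37 = 89.112 mg

Dose = 89.1 mg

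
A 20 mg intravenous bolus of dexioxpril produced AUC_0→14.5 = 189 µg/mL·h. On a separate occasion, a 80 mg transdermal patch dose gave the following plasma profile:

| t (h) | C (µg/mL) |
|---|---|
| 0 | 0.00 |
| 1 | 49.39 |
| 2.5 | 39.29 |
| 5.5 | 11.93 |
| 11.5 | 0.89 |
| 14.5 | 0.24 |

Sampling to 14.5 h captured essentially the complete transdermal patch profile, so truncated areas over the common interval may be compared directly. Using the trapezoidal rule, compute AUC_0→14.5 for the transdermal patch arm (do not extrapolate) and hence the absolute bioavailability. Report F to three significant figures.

F = 0.275

Trapezoidal AUC_0→14.5 (transdermal patch):
  [0→1]: (0.00+49.39)/2 × 1 = 24.695
  [1→2.5]: (49.39+39.29)/2 × 1.5 = 66.51
  [2.5→5.5]: (39.29+11.93)/2 × 3 = 76.83
  [5.5→11.5]: (11.93+0.89)/2 × 6 = 38.46
  [11.5→14.5]: (0.89+0.24)/2 × 3 = 1.695
  Sum = 208.19 µg/mL·h
F = (AUC_ev/D_ev)/(AUC_iv/D_iv) = (208.19/80)/(189/20) = 2.602375/9.45 = 0.2754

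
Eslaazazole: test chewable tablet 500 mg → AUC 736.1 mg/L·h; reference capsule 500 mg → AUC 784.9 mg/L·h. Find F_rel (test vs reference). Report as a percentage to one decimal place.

F_rel = (AUC_test/D_test) / (AUC_ref/D_ref)
      = (736.1/500) / (784.9/500)
      = 1.4722 / 1.5698 = 0.9378 = 93.78%

F_rel = 93.8%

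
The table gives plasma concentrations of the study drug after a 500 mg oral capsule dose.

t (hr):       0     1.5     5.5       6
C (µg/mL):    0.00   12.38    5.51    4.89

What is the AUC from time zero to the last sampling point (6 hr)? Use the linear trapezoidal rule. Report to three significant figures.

AUC = 47.7 µg/mL·hr

Trapezoidal AUC_0→6:
  [0→1.5]: (0.00+12.38)/2 × 1.5 = 9.285
  [1.5→5.5]: (12.38+5.51)/2 × 4 = 35.78
  [5.5→6]: (5.51+4.89)/2 × 0.5 = 2.6
  Sum = 47.665 µg/mL·hr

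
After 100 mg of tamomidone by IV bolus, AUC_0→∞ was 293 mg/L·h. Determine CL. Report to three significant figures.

CL = Dose_iv / AUC_0→∞
   = 100 / 293 = 0.341297 L/h

CL = 0.341 L/h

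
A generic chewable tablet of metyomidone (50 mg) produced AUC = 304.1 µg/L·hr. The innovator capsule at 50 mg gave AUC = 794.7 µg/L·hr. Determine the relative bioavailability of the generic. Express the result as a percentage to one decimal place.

F_rel = 38.3%

F_rel = (AUC_test/D_test) / (AUC_ref/D_ref)
      = (304.1/50) / (794.7/50)
      = 6.082 / 15.894 = 0.3827 = 38.27%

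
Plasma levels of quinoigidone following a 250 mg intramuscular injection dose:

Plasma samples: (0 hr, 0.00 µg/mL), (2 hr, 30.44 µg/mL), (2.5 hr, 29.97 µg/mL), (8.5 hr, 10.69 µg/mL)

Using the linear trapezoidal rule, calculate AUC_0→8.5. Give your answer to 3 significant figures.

AUC = 168 µg/mL·hr

Trapezoidal AUC_0→8.5:
  [0→2]: (0.00+30.44)/2 × 2 = 30.44
  [2→2.5]: (30.44+29.97)/2 × 0.5 = 15.1025
  [2.5→8.5]: (29.97+10.69)/2 × 6 = 121.98
  Sum = 167.5225 µg/mL·hr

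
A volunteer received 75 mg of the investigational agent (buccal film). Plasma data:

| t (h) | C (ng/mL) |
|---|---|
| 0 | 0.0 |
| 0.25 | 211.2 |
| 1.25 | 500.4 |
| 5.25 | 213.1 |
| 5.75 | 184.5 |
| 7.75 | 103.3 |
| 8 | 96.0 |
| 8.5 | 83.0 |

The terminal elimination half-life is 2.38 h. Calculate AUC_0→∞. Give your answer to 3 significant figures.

AUC = 2550 ng/mL·h

Trapezoidal AUC_0→8.5:
  [0→0.25]: (0.0+211.2)/2 × 0.25 = 26.4
  [0.25→1.25]: (211.2+500.4)/2 × 1 = 355.8
  [1.25→5.25]: (500.4+213.1)/2 × 4 = 1427.0
  [5.25→5.75]: (213.1+184.5)/2 × 0.5 = 99.4
  [5.75→7.75]: (184.5+103.3)/2 × 2 = 287.8
  [7.75→8]: (103.3+96.0)/2 × 0.25 = 24.9125
  [8→8.5]: (96.0+83.0)/2 × 0.5 = 44.75
  Sum = 2266.0625 ng/mL·h
k_e = ln2 / t½ = 0.693147 / 2.38 = 0.2912 h^-1
Extrapolated tail: C_last / k_e = 83.0 / 0.2912 = 285.027
AUC_0→∞ = 2266.0625 + 285.027 = 2551.0895 ng/mL·h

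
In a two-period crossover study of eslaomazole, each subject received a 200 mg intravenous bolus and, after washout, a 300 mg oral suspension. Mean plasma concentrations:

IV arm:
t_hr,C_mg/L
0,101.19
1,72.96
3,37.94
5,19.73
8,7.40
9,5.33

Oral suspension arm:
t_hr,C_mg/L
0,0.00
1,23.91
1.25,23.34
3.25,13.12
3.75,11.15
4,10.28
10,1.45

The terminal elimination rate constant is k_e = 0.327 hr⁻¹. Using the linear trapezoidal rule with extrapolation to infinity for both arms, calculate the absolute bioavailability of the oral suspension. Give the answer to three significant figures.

Trapezoidal AUC_0→9 (IV):
  [0→1]: (101.19+72.96)/2 × 1 = 87.075
  [1→3]: (72.96+37.94)/2 × 2 = 110.9
  [3→5]: (37.94+19.73)/2 × 2 = 57.67
  [5→8]: (19.73+7.40)/2 × 3 = 40.695
  [8→9]: (7.40+5.33)/2 × 1 = 6.365
  Sum = 302.705 mg/L·hr
IV tail: 5.33/0.327 = 16.300; AUC_iv,0→∞ = 302.705 + 16.300 = 319.005 mg/L·hr
Trapezoidal AUC_0→10 (oral suspension):
  [0→1]: (0.00+23.91)/2 × 1 = 11.955
  [1→1.25]: (23.91+23.34)/2 × 0.25 = 5.90625
  [1.25→3.25]: (23.34+13.12)/2 × 2 = 36.46
  [3.25→3.75]: (13.12+11.15)/2 × 0.5 = 6.0675
  [3.75→4]: (11.15+10.28)/2 × 0.25 = 2.67875
  [4→10]: (10.28+1.45)/2 × 6 = 35.19
  Sum = 98.2575 mg/L·hr
oral suspension tail: 1.45/0.327 = 4.434; AUC_ev,0→∞ = 98.2575 + 4.434 = 102.6915 mg/L·hr
F = (AUC_ev/D_ev)/(AUC_iv/D_iv) = (102.6915/300)/(319.005/200) = 0.342305/1.595025 = 0.2146

F = 0.215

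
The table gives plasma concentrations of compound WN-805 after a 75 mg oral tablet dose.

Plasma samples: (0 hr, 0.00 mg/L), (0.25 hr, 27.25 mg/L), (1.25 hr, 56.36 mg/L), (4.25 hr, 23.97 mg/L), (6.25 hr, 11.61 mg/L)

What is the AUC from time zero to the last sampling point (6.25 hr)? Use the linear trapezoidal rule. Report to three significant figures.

AUC = 201 mg/L·hr

Trapezoidal AUC_0→6.25:
  [0→0.25]: (0.00+27.25)/2 × 0.25 = 3.40625
  [0.25→1.25]: (27.25+56.36)/2 × 1 = 41.805
  [1.25→4.25]: (56.36+23.97)/2 × 3 = 120.495
  [4.25→6.25]: (23.97+11.61)/2 × 2 = 35.58
  Sum = 201.28625 mg/L·hr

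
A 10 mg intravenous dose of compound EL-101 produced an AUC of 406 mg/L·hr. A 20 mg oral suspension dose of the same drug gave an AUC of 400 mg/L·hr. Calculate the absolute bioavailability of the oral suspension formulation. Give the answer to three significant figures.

F = 0.493

F = (AUC_ev / D_ev) / (AUC_iv / D_iv)
  = (400/20) / (406/10)
  = 20 / 40.6 = 0.4926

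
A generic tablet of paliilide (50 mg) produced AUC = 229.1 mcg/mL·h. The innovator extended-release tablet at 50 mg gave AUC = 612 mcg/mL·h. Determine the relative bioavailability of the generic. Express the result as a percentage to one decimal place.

F_rel = 37.4%

F_rel = (AUC_test/D_test) / (AUC_ref/D_ref)
      = (229.1/50) / (612/50)
      = 4.582 / 12.24 = 0.3743 = 37.43%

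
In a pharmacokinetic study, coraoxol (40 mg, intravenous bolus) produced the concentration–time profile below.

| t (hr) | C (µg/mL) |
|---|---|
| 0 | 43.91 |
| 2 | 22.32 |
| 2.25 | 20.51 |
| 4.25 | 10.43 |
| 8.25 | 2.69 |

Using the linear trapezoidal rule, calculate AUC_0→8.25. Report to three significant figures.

AUC = 129 µg/mL·hr

Trapezoidal AUC_0→8.25:
  [0→2]: (43.91+22.32)/2 × 2 = 66.23
  [2→2.25]: (22.32+20.51)/2 × 0.25 = 5.35375
  [2.25→4.25]: (20.51+10.43)/2 × 2 = 30.94
  [4.25→8.25]: (10.43+2.69)/2 × 4 = 26.24
  Sum = 128.76375 µg/mL·hr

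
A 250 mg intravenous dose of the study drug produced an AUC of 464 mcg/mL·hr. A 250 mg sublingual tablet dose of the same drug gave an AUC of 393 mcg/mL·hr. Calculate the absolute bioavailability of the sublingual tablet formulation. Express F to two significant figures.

F = 0.85

F = (AUC_ev / D_ev) / (AUC_iv / D_iv)
  = (393/250) / (464/250)
  = 1.572 / 1.856 = 0.8470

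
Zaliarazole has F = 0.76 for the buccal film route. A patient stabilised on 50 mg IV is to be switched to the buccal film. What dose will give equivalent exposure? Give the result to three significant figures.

For equal systemic exposure: F × D_ev = D_iv
D_ev = D_iv / F = 50 / 0.76 = 65.7895 mg

D_buccal = 65.8 mg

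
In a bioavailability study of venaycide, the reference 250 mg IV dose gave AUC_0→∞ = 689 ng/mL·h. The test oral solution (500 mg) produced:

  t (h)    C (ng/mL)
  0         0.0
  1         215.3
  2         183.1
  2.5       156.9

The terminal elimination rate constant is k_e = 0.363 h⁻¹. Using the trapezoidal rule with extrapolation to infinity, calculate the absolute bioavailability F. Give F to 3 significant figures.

Trapezoidal AUC_0→2.5 (oral solution):
  [0→1]: (0.0+215.3)/2 × 1 = 107.65
  [1→2]: (215.3+183.1)/2 × 1 = 199.2
  [2→2.5]: (183.1+156.9)/2 × 0.5 = 85.0
  Sum = 391.85 ng/mL·h
Tail: C_last/k_e = 156.9/0.363 = 432.231
AUC_0→∞ (oral solution) = 391.85 + 432.231 = 824.081 ng/mL·h
F = (AUC_ev/D_ev)/(AUC_iv/D_iv) = (824.081/500)/(689/250) = 1.648162/2.756 = 0.5980

F = 0.598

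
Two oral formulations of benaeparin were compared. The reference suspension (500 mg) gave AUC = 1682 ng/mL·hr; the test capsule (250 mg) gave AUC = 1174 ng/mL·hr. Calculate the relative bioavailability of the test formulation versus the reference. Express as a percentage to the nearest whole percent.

F_rel = 140%

F_rel = (AUC_test/D_test) / (AUC_ref/D_ref)
      = (1174/250) / (1682/500)
      = 4.696 / 3.364 = 1.3960 = 139.60%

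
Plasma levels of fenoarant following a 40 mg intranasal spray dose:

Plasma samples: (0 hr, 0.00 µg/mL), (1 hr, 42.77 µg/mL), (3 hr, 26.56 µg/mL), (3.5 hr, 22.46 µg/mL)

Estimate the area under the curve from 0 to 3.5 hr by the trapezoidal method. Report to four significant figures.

AUC = 103.0 µg/mL·hr

Trapezoidal AUC_0→3.5:
  [0→1]: (0.00+42.77)/2 × 1 = 21.385
  [1→3]: (42.77+26.56)/2 × 2 = 69.33
  [3→3.5]: (26.56+22.46)/2 × 0.5 = 12.255
  Sum = 102.97 µg/mL·hr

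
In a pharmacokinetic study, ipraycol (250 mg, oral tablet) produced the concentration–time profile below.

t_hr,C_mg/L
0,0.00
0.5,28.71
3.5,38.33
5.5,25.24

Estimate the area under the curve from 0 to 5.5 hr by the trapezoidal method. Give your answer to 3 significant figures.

Trapezoidal AUC_0→5.5:
  [0→0.5]: (0.00+28.71)/2 × 0.5 = 7.1775
  [0.5→3.5]: (28.71+38.33)/2 × 3 = 100.56
  [3.5→5.5]: (38.33+25.24)/2 × 2 = 63.57
  Sum = 171.3075 mg/L·hr

AUC = 171 mg/L·hr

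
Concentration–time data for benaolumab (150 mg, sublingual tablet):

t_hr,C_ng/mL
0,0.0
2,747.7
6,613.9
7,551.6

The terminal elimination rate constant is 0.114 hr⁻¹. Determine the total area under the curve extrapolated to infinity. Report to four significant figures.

AUC = 8892 ng/mL·hr

Trapezoidal AUC_0→7:
  [0→2]: (0.0+747.7)/2 × 2 = 747.7
  [2→6]: (747.7+613.9)/2 × 4 = 2723.2
  [6→7]: (613.9+551.6)/2 × 1 = 582.75
  Sum = 4053.65 ng/mL·hr
Extrapolated tail: C_last / k_e = 551.6 / 0.114 = 4838.596
AUC_0→∞ = 4053.65 + 4838.596 = 8892.246 ng/mL·hr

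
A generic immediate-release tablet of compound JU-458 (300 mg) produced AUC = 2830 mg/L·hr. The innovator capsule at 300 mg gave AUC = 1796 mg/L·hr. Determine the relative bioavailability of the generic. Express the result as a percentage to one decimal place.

F_rel = 157.6%

F_rel = (AUC_test/D_test) / (AUC_ref/D_ref)
      = (2830/300) / (1796/300)
      = 9.43333 / 5.98667 = 1.5757 = 157.57%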